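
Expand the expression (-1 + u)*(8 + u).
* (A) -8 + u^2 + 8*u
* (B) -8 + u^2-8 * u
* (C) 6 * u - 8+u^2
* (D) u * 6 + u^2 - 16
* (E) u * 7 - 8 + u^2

Expanding (-1 + u)*(8 + u):
= u * 7 - 8 + u^2
E) u * 7 - 8 + u^2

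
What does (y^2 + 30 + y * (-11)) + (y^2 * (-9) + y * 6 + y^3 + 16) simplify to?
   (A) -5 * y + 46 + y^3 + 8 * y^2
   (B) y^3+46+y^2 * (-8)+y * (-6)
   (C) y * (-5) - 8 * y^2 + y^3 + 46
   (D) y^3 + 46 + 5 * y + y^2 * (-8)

Adding the polynomials and combining like terms:
(y^2 + 30 + y*(-11)) + (y^2*(-9) + y*6 + y^3 + 16)
= y * (-5) - 8 * y^2 + y^3 + 46
C) y * (-5) - 8 * y^2 + y^3 + 46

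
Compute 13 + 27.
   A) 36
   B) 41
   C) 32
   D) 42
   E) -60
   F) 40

13 + 27 = 40
F) 40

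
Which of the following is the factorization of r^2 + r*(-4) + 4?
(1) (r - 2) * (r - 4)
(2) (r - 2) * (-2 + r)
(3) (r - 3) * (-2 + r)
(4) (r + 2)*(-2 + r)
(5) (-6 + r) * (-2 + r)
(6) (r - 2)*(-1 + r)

We need to factor r^2 + r*(-4) + 4.
The factored form is (r - 2) * (-2 + r).
2) (r - 2) * (-2 + r)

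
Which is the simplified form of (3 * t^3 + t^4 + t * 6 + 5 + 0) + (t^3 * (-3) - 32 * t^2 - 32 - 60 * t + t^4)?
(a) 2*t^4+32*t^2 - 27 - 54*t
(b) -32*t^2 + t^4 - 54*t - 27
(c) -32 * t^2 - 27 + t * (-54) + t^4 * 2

Adding the polynomials and combining like terms:
(3*t^3 + t^4 + t*6 + 5 + 0) + (t^3*(-3) - 32*t^2 - 32 - 60*t + t^4)
= -32 * t^2 - 27 + t * (-54) + t^4 * 2
c) -32 * t^2 - 27 + t * (-54) + t^4 * 2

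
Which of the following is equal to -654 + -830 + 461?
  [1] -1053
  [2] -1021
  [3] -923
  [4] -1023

First: -654 + -830 = -1484
Then: -1484 + 461 = -1023
4) -1023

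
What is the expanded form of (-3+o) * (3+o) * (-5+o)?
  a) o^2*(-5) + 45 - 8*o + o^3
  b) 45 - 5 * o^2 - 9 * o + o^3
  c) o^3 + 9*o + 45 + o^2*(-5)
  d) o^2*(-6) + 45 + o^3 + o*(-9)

Expanding (-3+o) * (3+o) * (-5+o):
= 45 - 5 * o^2 - 9 * o + o^3
b) 45 - 5 * o^2 - 9 * o + o^3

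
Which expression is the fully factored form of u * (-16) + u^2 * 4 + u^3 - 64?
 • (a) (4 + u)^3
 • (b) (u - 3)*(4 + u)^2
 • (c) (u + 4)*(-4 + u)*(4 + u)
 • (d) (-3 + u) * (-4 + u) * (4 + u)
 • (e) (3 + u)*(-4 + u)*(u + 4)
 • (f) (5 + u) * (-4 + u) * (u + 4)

We need to factor u * (-16) + u^2 * 4 + u^3 - 64.
The factored form is (u + 4)*(-4 + u)*(4 + u).
c) (u + 4)*(-4 + u)*(4 + u)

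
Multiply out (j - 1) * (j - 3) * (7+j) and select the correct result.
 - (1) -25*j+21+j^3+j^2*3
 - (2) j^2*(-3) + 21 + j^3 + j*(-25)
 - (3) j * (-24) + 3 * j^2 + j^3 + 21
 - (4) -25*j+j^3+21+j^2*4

Expanding (j - 1) * (j - 3) * (7+j):
= -25*j+21+j^3+j^2*3
1) -25*j+21+j^3+j^2*3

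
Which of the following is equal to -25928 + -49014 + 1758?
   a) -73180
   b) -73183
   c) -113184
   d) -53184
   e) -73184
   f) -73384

First: -25928 + -49014 = -74942
Then: -74942 + 1758 = -73184
e) -73184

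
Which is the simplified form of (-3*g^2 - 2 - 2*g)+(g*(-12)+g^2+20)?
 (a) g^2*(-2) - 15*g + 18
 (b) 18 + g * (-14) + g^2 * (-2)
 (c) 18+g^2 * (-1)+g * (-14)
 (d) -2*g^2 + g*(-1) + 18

Adding the polynomials and combining like terms:
(-3*g^2 - 2 - 2*g) + (g*(-12) + g^2 + 20)
= 18 + g * (-14) + g^2 * (-2)
b) 18 + g * (-14) + g^2 * (-2)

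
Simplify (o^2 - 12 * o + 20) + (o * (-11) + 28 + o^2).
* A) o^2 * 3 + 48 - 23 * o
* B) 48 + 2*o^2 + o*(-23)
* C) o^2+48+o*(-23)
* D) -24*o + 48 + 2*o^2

Adding the polynomials and combining like terms:
(o^2 - 12*o + 20) + (o*(-11) + 28 + o^2)
= 48 + 2*o^2 + o*(-23)
B) 48 + 2*o^2 + o*(-23)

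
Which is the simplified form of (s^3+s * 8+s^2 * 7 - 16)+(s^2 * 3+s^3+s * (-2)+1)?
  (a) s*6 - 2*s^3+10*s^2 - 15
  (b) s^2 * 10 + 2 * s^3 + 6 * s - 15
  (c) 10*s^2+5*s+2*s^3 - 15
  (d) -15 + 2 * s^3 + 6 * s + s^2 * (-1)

Adding the polynomials and combining like terms:
(s^3 + s*8 + s^2*7 - 16) + (s^2*3 + s^3 + s*(-2) + 1)
= s^2 * 10 + 2 * s^3 + 6 * s - 15
b) s^2 * 10 + 2 * s^3 + 6 * s - 15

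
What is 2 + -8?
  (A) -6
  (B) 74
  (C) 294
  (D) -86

2 + -8 = -6
A) -6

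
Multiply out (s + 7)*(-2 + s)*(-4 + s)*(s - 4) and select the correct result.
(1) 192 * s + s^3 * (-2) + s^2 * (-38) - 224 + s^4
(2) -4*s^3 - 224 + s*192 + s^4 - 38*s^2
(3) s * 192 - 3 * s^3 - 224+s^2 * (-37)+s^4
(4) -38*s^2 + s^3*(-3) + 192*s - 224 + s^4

Expanding (s + 7)*(-2 + s)*(-4 + s)*(s - 4):
= -38*s^2 + s^3*(-3) + 192*s - 224 + s^4
4) -38*s^2 + s^3*(-3) + 192*s - 224 + s^4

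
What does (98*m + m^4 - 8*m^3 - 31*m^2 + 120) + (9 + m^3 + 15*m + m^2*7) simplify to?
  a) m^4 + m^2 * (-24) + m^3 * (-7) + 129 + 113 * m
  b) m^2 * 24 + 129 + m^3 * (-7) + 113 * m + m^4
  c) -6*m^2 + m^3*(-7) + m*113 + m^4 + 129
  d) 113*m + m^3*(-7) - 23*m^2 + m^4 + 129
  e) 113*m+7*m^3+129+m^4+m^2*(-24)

Adding the polynomials and combining like terms:
(98*m + m^4 - 8*m^3 - 31*m^2 + 120) + (9 + m^3 + 15*m + m^2*7)
= m^4 + m^2 * (-24) + m^3 * (-7) + 129 + 113 * m
a) m^4 + m^2 * (-24) + m^3 * (-7) + 129 + 113 * m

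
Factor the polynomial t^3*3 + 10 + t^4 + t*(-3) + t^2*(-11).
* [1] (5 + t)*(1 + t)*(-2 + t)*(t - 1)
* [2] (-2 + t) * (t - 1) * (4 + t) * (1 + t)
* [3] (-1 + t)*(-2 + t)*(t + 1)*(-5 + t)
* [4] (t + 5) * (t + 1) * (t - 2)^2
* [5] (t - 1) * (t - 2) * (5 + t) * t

We need to factor t^3*3 + 10 + t^4 + t*(-3) + t^2*(-11).
The factored form is (5 + t)*(1 + t)*(-2 + t)*(t - 1).
1) (5 + t)*(1 + t)*(-2 + t)*(t - 1)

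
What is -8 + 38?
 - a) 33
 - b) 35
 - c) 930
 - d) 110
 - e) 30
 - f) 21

-8 + 38 = 30
e) 30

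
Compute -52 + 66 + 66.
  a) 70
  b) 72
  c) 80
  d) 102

First: -52 + 66 = 14
Then: 14 + 66 = 80
c) 80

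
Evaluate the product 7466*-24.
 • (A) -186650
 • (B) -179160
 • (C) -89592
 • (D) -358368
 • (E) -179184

7466 * -24 = -179184
E) -179184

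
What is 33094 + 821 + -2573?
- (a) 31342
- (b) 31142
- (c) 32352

First: 33094 + 821 = 33915
Then: 33915 + -2573 = 31342
a) 31342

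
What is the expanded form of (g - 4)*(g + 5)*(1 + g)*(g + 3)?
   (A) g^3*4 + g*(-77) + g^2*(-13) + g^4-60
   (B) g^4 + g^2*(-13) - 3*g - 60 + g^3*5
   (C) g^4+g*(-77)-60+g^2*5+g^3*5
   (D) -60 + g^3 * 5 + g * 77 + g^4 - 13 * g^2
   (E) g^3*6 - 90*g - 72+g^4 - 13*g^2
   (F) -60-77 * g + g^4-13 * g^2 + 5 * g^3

Expanding (g - 4)*(g + 5)*(1 + g)*(g + 3):
= -60-77 * g + g^4-13 * g^2 + 5 * g^3
F) -60-77 * g + g^4-13 * g^2 + 5 * g^3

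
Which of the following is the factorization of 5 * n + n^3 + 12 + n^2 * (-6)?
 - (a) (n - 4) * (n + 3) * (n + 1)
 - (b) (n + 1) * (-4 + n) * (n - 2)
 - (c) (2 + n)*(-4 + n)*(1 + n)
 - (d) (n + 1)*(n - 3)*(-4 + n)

We need to factor 5 * n + n^3 + 12 + n^2 * (-6).
The factored form is (n + 1)*(n - 3)*(-4 + n).
d) (n + 1)*(n - 3)*(-4 + n)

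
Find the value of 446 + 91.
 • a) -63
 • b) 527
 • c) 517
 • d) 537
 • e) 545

446 + 91 = 537
d) 537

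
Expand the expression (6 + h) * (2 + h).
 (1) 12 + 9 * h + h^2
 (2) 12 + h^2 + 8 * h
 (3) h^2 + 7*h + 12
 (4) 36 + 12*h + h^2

Expanding (6 + h) * (2 + h):
= 12 + h^2 + 8 * h
2) 12 + h^2 + 8 * h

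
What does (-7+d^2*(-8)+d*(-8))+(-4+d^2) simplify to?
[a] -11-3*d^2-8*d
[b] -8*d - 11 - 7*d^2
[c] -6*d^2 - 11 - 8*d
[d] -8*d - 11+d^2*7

Adding the polynomials and combining like terms:
(-7 + d^2*(-8) + d*(-8)) + (-4 + d^2)
= -8*d - 11 - 7*d^2
b) -8*d - 11 - 7*d^2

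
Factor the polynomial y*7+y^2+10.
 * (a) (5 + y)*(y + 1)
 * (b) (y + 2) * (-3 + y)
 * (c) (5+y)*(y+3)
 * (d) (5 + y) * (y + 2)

We need to factor y*7+y^2+10.
The factored form is (5 + y) * (y + 2).
d) (5 + y) * (y + 2)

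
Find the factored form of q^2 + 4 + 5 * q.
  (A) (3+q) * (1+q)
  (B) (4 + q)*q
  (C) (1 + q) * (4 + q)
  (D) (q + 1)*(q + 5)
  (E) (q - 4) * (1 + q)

We need to factor q^2 + 4 + 5 * q.
The factored form is (1 + q) * (4 + q).
C) (1 + q) * (4 + q)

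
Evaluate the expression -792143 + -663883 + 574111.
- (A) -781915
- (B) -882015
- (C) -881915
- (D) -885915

First: -792143 + -663883 = -1456026
Then: -1456026 + 574111 = -881915
C) -881915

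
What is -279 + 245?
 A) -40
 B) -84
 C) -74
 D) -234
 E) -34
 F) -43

-279 + 245 = -34
E) -34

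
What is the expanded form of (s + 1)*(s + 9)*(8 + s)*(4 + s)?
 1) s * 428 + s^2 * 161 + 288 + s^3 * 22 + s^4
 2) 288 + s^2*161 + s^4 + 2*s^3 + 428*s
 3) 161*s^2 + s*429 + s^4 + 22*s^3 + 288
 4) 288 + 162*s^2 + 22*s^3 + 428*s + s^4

Expanding (s + 1)*(s + 9)*(8 + s)*(4 + s):
= s * 428 + s^2 * 161 + 288 + s^3 * 22 + s^4
1) s * 428 + s^2 * 161 + 288 + s^3 * 22 + s^4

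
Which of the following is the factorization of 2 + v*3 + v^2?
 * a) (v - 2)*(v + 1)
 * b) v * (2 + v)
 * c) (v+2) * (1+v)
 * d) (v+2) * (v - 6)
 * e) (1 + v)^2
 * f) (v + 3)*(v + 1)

We need to factor 2 + v*3 + v^2.
The factored form is (v+2) * (1+v).
c) (v+2) * (1+v)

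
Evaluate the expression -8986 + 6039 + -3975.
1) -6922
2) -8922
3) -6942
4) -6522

First: -8986 + 6039 = -2947
Then: -2947 + -3975 = -6922
1) -6922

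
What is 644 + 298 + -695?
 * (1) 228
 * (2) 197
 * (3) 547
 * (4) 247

First: 644 + 298 = 942
Then: 942 + -695 = 247
4) 247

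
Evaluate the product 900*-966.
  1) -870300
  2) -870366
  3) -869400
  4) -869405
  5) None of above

900 * -966 = -869400
3) -869400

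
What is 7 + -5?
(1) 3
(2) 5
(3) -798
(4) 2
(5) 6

7 + -5 = 2
4) 2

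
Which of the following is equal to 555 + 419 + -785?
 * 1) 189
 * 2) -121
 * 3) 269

First: 555 + 419 = 974
Then: 974 + -785 = 189
1) 189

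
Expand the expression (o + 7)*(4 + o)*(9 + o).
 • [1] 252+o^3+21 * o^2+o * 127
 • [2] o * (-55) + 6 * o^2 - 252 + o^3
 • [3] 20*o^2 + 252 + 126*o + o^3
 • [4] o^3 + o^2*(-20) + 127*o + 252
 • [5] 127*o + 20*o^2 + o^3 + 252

Expanding (o + 7)*(4 + o)*(9 + o):
= 127*o + 20*o^2 + o^3 + 252
5) 127*o + 20*o^2 + o^3 + 252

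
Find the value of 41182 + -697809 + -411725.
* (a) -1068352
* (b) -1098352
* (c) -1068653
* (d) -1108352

First: 41182 + -697809 = -656627
Then: -656627 + -411725 = -1068352
a) -1068352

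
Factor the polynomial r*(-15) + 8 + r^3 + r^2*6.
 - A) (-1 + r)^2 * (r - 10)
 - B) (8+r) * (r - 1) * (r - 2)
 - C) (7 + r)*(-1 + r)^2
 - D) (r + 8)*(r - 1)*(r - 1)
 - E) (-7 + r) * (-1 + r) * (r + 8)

We need to factor r*(-15) + 8 + r^3 + r^2*6.
The factored form is (r + 8)*(r - 1)*(r - 1).
D) (r + 8)*(r - 1)*(r - 1)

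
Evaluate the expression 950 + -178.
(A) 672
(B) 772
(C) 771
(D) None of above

950 + -178 = 772
B) 772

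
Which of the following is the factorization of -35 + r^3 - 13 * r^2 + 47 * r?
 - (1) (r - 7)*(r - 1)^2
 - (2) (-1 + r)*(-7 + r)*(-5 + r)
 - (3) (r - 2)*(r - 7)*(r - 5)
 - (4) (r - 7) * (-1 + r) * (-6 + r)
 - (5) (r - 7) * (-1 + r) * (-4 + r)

We need to factor -35 + r^3 - 13 * r^2 + 47 * r.
The factored form is (-1 + r)*(-7 + r)*(-5 + r).
2) (-1 + r)*(-7 + r)*(-5 + r)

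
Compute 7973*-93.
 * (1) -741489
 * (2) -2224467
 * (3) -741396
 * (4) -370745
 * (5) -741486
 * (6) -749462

7973 * -93 = -741489
1) -741489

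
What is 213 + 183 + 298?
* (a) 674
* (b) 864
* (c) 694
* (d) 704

First: 213 + 183 = 396
Then: 396 + 298 = 694
c) 694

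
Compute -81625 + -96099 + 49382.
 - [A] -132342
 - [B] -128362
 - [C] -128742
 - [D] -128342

First: -81625 + -96099 = -177724
Then: -177724 + 49382 = -128342
D) -128342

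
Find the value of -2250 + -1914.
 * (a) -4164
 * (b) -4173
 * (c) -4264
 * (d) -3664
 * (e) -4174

-2250 + -1914 = -4164
a) -4164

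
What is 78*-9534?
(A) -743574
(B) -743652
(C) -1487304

78 * -9534 = -743652
B) -743652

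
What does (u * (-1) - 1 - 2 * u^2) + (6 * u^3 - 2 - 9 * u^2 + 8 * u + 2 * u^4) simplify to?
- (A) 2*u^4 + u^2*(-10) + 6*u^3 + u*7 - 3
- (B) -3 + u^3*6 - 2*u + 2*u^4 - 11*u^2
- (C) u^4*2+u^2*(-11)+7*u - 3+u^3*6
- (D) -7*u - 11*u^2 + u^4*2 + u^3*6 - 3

Adding the polynomials and combining like terms:
(u*(-1) - 1 - 2*u^2) + (6*u^3 - 2 - 9*u^2 + 8*u + 2*u^4)
= u^4*2+u^2*(-11)+7*u - 3+u^3*6
C) u^4*2+u^2*(-11)+7*u - 3+u^3*6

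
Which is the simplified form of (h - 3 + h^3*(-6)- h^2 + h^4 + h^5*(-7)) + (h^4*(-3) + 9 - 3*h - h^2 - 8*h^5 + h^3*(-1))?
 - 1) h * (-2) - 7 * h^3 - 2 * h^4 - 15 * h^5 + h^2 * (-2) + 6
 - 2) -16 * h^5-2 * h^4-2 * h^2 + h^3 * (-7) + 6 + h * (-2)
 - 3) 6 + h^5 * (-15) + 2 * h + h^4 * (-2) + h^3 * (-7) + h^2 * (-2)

Adding the polynomials and combining like terms:
(h - 3 + h^3*(-6) - h^2 + h^4 + h^5*(-7)) + (h^4*(-3) + 9 - 3*h - h^2 - 8*h^5 + h^3*(-1))
= h * (-2) - 7 * h^3 - 2 * h^4 - 15 * h^5 + h^2 * (-2) + 6
1) h * (-2) - 7 * h^3 - 2 * h^4 - 15 * h^5 + h^2 * (-2) + 6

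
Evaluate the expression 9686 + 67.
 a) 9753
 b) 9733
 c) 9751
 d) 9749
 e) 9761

9686 + 67 = 9753
a) 9753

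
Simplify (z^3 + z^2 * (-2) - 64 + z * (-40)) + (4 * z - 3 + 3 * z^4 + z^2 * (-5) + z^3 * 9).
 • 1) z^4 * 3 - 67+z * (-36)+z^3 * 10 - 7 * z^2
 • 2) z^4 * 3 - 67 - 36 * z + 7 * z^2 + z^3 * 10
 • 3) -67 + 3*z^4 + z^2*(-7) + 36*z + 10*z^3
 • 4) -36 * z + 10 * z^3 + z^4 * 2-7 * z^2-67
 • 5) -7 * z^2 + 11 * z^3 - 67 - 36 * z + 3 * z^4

Adding the polynomials and combining like terms:
(z^3 + z^2*(-2) - 64 + z*(-40)) + (4*z - 3 + 3*z^4 + z^2*(-5) + z^3*9)
= z^4 * 3 - 67+z * (-36)+z^3 * 10 - 7 * z^2
1) z^4 * 3 - 67+z * (-36)+z^3 * 10 - 7 * z^2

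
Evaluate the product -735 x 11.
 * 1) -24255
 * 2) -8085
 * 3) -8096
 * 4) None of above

-735 * 11 = -8085
2) -8085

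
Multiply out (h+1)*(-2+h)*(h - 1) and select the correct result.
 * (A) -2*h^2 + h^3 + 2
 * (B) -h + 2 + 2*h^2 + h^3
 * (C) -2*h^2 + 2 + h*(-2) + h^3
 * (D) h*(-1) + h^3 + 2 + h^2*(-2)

Expanding (h+1)*(-2+h)*(h - 1):
= h*(-1) + h^3 + 2 + h^2*(-2)
D) h*(-1) + h^3 + 2 + h^2*(-2)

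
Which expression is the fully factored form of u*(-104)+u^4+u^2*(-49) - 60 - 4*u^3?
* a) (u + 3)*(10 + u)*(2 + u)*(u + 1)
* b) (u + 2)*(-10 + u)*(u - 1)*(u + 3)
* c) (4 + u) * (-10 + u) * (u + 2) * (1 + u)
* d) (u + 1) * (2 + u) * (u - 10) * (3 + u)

We need to factor u*(-104)+u^4+u^2*(-49) - 60 - 4*u^3.
The factored form is (u + 1) * (2 + u) * (u - 10) * (3 + u).
d) (u + 1) * (2 + u) * (u - 10) * (3 + u)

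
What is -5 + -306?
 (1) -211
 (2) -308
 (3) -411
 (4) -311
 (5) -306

-5 + -306 = -311
4) -311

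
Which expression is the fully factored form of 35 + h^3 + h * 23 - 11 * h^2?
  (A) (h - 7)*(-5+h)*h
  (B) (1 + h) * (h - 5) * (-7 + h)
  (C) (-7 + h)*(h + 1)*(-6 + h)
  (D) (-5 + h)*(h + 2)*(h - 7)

We need to factor 35 + h^3 + h * 23 - 11 * h^2.
The factored form is (1 + h) * (h - 5) * (-7 + h).
B) (1 + h) * (h - 5) * (-7 + h)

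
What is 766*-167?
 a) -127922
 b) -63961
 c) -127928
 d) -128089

766 * -167 = -127922
a) -127922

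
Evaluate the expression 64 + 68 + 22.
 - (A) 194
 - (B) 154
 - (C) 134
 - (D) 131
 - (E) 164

First: 64 + 68 = 132
Then: 132 + 22 = 154
B) 154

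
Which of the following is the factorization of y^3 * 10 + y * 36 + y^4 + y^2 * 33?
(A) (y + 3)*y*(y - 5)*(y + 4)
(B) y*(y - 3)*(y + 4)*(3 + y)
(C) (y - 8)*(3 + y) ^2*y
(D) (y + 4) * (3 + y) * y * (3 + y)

We need to factor y^3 * 10 + y * 36 + y^4 + y^2 * 33.
The factored form is (y + 4) * (3 + y) * y * (3 + y).
D) (y + 4) * (3 + y) * y * (3 + y)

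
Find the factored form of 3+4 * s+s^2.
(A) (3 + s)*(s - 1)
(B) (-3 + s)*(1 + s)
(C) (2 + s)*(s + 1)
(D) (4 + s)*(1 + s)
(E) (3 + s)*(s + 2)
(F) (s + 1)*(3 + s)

We need to factor 3+4 * s+s^2.
The factored form is (s + 1)*(3 + s).
F) (s + 1)*(3 + s)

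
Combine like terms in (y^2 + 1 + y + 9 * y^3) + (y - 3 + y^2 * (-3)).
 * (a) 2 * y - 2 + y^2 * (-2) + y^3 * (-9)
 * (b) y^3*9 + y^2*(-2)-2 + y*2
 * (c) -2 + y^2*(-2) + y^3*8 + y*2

Adding the polynomials and combining like terms:
(y^2 + 1 + y + 9*y^3) + (y - 3 + y^2*(-3))
= y^3*9 + y^2*(-2)-2 + y*2
b) y^3*9 + y^2*(-2)-2 + y*2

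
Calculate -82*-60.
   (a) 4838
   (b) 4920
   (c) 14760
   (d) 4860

-82 * -60 = 4920
b) 4920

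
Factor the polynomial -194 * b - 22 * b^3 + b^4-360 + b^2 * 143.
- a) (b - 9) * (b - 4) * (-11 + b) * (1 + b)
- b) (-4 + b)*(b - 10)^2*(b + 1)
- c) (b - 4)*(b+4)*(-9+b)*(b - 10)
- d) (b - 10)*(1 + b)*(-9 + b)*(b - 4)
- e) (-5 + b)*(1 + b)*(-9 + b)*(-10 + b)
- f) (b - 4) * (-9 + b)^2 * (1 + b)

We need to factor -194 * b - 22 * b^3 + b^4-360 + b^2 * 143.
The factored form is (b - 10)*(1 + b)*(-9 + b)*(b - 4).
d) (b - 10)*(1 + b)*(-9 + b)*(b - 4)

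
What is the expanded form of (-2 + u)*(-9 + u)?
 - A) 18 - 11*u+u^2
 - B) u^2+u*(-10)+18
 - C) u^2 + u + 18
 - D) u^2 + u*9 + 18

Expanding (-2 + u)*(-9 + u):
= 18 - 11*u+u^2
A) 18 - 11*u+u^2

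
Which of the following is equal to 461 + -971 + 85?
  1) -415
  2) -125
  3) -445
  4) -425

First: 461 + -971 = -510
Then: -510 + 85 = -425
4) -425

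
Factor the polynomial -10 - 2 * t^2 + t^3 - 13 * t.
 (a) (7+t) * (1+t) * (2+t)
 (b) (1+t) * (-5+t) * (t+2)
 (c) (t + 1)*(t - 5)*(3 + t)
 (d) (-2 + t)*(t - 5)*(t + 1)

We need to factor -10 - 2 * t^2 + t^3 - 13 * t.
The factored form is (1+t) * (-5+t) * (t+2).
b) (1+t) * (-5+t) * (t+2)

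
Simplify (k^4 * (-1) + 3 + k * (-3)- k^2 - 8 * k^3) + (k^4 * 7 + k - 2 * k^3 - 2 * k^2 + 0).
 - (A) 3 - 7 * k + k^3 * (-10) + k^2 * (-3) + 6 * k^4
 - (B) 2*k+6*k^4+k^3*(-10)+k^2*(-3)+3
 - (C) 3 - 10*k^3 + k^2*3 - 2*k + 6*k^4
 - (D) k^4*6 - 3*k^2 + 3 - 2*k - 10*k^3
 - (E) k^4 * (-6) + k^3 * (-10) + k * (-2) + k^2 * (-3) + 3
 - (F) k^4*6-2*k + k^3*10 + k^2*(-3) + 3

Adding the polynomials and combining like terms:
(k^4*(-1) + 3 + k*(-3) - k^2 - 8*k^3) + (k^4*7 + k - 2*k^3 - 2*k^2 + 0)
= k^4*6 - 3*k^2 + 3 - 2*k - 10*k^3
D) k^4*6 - 3*k^2 + 3 - 2*k - 10*k^3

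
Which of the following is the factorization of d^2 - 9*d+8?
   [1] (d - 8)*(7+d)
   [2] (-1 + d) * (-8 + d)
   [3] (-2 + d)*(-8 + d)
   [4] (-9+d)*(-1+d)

We need to factor d^2 - 9*d+8.
The factored form is (-1 + d) * (-8 + d).
2) (-1 + d) * (-8 + d)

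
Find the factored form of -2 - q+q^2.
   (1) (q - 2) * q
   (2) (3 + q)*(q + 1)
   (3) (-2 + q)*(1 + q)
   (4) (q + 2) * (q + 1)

We need to factor -2 - q+q^2.
The factored form is (-2 + q)*(1 + q).
3) (-2 + q)*(1 + q)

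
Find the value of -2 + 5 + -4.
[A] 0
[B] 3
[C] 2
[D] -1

First: -2 + 5 = 3
Then: 3 + -4 = -1
D) -1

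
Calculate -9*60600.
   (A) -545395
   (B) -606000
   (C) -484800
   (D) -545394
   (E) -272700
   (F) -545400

-9 * 60600 = -545400
F) -545400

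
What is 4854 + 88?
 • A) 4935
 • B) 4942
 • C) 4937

4854 + 88 = 4942
B) 4942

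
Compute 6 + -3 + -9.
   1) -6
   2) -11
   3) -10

First: 6 + -3 = 3
Then: 3 + -9 = -6
1) -6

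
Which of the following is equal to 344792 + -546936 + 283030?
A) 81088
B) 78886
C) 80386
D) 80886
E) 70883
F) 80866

First: 344792 + -546936 = -202144
Then: -202144 + 283030 = 80886
D) 80886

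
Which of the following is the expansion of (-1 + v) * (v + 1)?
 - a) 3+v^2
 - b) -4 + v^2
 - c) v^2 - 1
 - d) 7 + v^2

Expanding (-1 + v) * (v + 1):
= v^2 - 1
c) v^2 - 1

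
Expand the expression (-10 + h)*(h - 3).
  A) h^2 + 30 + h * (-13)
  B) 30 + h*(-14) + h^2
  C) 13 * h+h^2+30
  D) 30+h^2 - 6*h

Expanding (-10 + h)*(h - 3):
= h^2 + 30 + h * (-13)
A) h^2 + 30 + h * (-13)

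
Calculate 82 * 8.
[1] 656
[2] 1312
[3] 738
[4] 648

82 * 8 = 656
1) 656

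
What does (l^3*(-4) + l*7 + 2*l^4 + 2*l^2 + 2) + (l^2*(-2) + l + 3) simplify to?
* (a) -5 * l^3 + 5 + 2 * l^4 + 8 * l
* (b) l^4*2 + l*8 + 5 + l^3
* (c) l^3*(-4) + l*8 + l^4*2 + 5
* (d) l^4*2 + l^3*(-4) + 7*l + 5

Adding the polynomials and combining like terms:
(l^3*(-4) + l*7 + 2*l^4 + 2*l^2 + 2) + (l^2*(-2) + l + 3)
= l^3*(-4) + l*8 + l^4*2 + 5
c) l^3*(-4) + l*8 + l^4*2 + 5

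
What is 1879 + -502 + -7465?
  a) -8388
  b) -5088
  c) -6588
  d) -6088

First: 1879 + -502 = 1377
Then: 1377 + -7465 = -6088
d) -6088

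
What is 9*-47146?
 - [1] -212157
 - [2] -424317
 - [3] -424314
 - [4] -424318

9 * -47146 = -424314
3) -424314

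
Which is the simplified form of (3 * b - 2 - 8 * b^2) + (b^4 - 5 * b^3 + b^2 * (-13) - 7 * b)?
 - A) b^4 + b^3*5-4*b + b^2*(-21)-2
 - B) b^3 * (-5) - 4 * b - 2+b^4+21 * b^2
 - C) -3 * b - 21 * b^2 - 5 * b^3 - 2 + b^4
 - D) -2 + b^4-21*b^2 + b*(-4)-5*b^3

Adding the polynomials and combining like terms:
(3*b - 2 - 8*b^2) + (b^4 - 5*b^3 + b^2*(-13) - 7*b)
= -2 + b^4-21*b^2 + b*(-4)-5*b^3
D) -2 + b^4-21*b^2 + b*(-4)-5*b^3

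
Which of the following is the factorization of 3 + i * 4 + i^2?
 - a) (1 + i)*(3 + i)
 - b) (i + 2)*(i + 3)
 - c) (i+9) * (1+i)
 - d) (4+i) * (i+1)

We need to factor 3 + i * 4 + i^2.
The factored form is (1 + i)*(3 + i).
a) (1 + i)*(3 + i)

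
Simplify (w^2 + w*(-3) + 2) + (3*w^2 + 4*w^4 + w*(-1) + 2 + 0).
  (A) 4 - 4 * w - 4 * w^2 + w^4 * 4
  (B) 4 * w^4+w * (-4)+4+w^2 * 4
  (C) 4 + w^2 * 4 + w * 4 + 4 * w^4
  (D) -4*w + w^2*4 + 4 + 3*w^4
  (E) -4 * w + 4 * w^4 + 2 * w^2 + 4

Adding the polynomials and combining like terms:
(w^2 + w*(-3) + 2) + (3*w^2 + 4*w^4 + w*(-1) + 2 + 0)
= 4 * w^4+w * (-4)+4+w^2 * 4
B) 4 * w^4+w * (-4)+4+w^2 * 4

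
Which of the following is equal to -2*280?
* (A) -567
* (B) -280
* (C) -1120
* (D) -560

-2 * 280 = -560
D) -560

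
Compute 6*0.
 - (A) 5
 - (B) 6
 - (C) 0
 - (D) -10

6 * 0 = 0
C) 0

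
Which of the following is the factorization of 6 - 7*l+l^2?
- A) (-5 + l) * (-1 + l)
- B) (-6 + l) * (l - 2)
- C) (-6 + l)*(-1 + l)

We need to factor 6 - 7*l+l^2.
The factored form is (-6 + l)*(-1 + l).
C) (-6 + l)*(-1 + l)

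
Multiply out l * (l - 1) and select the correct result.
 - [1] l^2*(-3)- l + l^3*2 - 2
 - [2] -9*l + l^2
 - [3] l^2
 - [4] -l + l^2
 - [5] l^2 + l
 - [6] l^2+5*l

Expanding l * (l - 1):
= -l + l^2
4) -l + l^2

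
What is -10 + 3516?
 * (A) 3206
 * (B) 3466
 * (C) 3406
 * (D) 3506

-10 + 3516 = 3506
D) 3506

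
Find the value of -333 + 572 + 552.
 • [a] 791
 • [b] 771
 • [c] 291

First: -333 + 572 = 239
Then: 239 + 552 = 791
a) 791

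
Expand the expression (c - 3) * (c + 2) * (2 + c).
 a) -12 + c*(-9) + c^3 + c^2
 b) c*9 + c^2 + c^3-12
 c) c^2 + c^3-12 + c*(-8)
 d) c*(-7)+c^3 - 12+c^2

Expanding (c - 3) * (c + 2) * (2 + c):
= c^2 + c^3-12 + c*(-8)
c) c^2 + c^3-12 + c*(-8)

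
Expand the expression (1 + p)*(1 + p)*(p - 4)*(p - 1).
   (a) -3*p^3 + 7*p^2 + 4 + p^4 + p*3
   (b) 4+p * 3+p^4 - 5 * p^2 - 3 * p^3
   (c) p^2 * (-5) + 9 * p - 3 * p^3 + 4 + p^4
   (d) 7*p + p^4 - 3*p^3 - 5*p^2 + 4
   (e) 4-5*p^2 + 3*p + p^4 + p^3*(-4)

Expanding (1 + p)*(1 + p)*(p - 4)*(p - 1):
= 4+p * 3+p^4 - 5 * p^2 - 3 * p^3
b) 4+p * 3+p^4 - 5 * p^2 - 3 * p^3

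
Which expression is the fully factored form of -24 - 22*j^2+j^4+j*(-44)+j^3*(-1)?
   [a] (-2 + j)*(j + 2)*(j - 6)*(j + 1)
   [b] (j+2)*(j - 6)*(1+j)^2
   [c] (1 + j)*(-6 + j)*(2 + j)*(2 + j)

We need to factor -24 - 22*j^2+j^4+j*(-44)+j^3*(-1).
The factored form is (1 + j)*(-6 + j)*(2 + j)*(2 + j).
c) (1 + j)*(-6 + j)*(2 + j)*(2 + j)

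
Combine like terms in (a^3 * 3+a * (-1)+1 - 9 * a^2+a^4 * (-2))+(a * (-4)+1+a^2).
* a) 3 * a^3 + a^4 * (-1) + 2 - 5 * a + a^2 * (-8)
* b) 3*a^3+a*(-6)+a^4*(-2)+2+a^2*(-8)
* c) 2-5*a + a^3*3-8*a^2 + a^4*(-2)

Adding the polynomials and combining like terms:
(a^3*3 + a*(-1) + 1 - 9*a^2 + a^4*(-2)) + (a*(-4) + 1 + a^2)
= 2-5*a + a^3*3-8*a^2 + a^4*(-2)
c) 2-5*a + a^3*3-8*a^2 + a^4*(-2)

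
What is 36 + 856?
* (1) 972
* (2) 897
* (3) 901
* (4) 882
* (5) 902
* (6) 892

36 + 856 = 892
6) 892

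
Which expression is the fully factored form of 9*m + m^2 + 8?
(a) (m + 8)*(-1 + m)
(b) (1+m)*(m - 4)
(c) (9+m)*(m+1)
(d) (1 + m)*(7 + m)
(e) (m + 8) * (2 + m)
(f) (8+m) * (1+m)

We need to factor 9*m + m^2 + 8.
The factored form is (8+m) * (1+m).
f) (8+m) * (1+m)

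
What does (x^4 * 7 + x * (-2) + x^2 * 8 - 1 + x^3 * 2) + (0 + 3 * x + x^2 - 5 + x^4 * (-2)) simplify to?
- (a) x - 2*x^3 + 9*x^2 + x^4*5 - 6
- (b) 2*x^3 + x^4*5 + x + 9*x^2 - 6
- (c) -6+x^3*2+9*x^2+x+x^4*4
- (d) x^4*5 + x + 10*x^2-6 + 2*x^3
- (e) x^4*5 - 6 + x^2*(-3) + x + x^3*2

Adding the polynomials and combining like terms:
(x^4*7 + x*(-2) + x^2*8 - 1 + x^3*2) + (0 + 3*x + x^2 - 5 + x^4*(-2))
= 2*x^3 + x^4*5 + x + 9*x^2 - 6
b) 2*x^3 + x^4*5 + x + 9*x^2 - 6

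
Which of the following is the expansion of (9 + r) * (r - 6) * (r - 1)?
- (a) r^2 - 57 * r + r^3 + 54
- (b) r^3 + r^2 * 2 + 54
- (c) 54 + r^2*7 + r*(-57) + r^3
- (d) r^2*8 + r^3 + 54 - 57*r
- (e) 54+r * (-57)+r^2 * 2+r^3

Expanding (9 + r) * (r - 6) * (r - 1):
= 54+r * (-57)+r^2 * 2+r^3
e) 54+r * (-57)+r^2 * 2+r^3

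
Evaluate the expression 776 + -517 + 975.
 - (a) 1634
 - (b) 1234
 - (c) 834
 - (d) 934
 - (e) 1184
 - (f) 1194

First: 776 + -517 = 259
Then: 259 + 975 = 1234
b) 1234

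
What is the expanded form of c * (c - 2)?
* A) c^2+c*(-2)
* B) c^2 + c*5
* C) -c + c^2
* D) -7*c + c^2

Expanding c * (c - 2):
= c^2+c*(-2)
A) c^2+c*(-2)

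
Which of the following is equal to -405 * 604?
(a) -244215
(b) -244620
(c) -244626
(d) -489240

-405 * 604 = -244620
b) -244620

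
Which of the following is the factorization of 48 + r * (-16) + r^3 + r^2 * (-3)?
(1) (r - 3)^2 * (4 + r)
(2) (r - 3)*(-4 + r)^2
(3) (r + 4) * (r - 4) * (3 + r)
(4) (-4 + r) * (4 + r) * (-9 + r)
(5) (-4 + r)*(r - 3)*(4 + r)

We need to factor 48 + r * (-16) + r^3 + r^2 * (-3).
The factored form is (-4 + r)*(r - 3)*(4 + r).
5) (-4 + r)*(r - 3)*(4 + r)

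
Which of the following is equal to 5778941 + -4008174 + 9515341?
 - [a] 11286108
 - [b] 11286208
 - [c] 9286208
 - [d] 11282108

First: 5778941 + -4008174 = 1770767
Then: 1770767 + 9515341 = 11286108
a) 11286108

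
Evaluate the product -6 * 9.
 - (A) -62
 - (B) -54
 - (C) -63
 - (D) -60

-6 * 9 = -54
B) -54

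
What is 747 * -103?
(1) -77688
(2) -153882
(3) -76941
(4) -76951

747 * -103 = -76941
3) -76941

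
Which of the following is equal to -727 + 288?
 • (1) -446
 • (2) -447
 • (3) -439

-727 + 288 = -439
3) -439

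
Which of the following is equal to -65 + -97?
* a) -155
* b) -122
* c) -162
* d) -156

-65 + -97 = -162
c) -162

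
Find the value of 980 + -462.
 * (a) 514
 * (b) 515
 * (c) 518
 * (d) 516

980 + -462 = 518
c) 518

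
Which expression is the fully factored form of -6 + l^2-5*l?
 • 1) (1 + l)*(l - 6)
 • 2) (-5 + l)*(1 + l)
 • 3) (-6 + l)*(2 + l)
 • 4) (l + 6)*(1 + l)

We need to factor -6 + l^2-5*l.
The factored form is (1 + l)*(l - 6).
1) (1 + l)*(l - 6)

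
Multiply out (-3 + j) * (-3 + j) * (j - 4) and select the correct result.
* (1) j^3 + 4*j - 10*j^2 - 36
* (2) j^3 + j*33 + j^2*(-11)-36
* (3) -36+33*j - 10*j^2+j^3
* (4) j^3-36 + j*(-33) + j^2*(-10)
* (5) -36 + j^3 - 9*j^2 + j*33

Expanding (-3 + j) * (-3 + j) * (j - 4):
= -36+33*j - 10*j^2+j^3
3) -36+33*j - 10*j^2+j^3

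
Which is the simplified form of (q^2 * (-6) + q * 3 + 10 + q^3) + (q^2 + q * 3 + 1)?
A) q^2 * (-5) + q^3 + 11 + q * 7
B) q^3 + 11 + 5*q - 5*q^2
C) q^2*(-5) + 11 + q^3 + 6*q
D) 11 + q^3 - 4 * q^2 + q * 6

Adding the polynomials and combining like terms:
(q^2*(-6) + q*3 + 10 + q^3) + (q^2 + q*3 + 1)
= q^2*(-5) + 11 + q^3 + 6*q
C) q^2*(-5) + 11 + q^3 + 6*q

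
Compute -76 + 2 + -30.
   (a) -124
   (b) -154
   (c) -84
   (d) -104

First: -76 + 2 = -74
Then: -74 + -30 = -104
d) -104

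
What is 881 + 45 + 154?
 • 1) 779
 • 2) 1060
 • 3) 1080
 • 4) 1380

First: 881 + 45 = 926
Then: 926 + 154 = 1080
3) 1080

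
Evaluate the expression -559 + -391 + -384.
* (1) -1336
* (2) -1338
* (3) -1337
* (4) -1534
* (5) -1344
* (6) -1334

First: -559 + -391 = -950
Then: -950 + -384 = -1334
6) -1334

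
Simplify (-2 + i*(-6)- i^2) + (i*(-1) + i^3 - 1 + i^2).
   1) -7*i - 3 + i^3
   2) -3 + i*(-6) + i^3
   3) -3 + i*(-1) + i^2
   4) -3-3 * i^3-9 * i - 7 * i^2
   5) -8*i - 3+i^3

Adding the polynomials and combining like terms:
(-2 + i*(-6) - i^2) + (i*(-1) + i^3 - 1 + i^2)
= -7*i - 3 + i^3
1) -7*i - 3 + i^3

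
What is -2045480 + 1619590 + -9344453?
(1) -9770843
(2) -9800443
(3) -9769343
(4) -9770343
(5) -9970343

First: -2045480 + 1619590 = -425890
Then: -425890 + -9344453 = -9770343
4) -9770343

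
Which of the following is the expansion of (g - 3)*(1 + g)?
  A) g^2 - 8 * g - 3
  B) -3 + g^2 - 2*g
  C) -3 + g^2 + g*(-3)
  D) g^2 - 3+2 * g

Expanding (g - 3)*(1 + g):
= -3 + g^2 - 2*g
B) -3 + g^2 - 2*g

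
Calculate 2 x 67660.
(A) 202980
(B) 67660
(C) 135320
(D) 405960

2 * 67660 = 135320
C) 135320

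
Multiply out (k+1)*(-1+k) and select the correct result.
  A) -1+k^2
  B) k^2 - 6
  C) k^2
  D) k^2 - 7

Expanding (k+1)*(-1+k):
= -1+k^2
A) -1+k^2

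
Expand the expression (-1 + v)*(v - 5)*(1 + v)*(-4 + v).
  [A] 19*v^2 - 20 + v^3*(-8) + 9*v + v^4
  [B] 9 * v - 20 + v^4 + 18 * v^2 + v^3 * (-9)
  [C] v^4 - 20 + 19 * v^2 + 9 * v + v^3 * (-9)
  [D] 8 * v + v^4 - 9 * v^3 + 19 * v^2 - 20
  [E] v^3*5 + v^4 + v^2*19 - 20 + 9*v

Expanding (-1 + v)*(v - 5)*(1 + v)*(-4 + v):
= v^4 - 20 + 19 * v^2 + 9 * v + v^3 * (-9)
C) v^4 - 20 + 19 * v^2 + 9 * v + v^3 * (-9)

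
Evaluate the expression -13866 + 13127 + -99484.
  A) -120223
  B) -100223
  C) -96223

First: -13866 + 13127 = -739
Then: -739 + -99484 = -100223
B) -100223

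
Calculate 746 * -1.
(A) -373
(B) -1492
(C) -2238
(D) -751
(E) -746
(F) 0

746 * -1 = -746
E) -746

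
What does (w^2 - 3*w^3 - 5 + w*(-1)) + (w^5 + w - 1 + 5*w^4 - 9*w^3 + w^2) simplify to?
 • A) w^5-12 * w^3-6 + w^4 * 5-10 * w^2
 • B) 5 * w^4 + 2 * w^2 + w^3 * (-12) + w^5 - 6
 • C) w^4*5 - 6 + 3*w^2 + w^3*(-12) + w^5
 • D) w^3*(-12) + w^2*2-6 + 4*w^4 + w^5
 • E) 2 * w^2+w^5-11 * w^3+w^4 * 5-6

Adding the polynomials and combining like terms:
(w^2 - 3*w^3 - 5 + w*(-1)) + (w^5 + w - 1 + 5*w^4 - 9*w^3 + w^2)
= 5 * w^4 + 2 * w^2 + w^3 * (-12) + w^5 - 6
B) 5 * w^4 + 2 * w^2 + w^3 * (-12) + w^5 - 6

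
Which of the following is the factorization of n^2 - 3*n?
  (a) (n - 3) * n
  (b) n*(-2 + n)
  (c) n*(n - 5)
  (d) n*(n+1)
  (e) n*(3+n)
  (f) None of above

We need to factor n^2 - 3*n.
The factored form is (n - 3) * n.
a) (n - 3) * n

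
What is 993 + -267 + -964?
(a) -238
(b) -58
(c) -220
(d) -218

First: 993 + -267 = 726
Then: 726 + -964 = -238
a) -238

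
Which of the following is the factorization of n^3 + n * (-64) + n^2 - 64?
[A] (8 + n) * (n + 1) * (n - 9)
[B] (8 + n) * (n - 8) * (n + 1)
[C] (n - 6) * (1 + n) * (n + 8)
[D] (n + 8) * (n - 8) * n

We need to factor n^3 + n * (-64) + n^2 - 64.
The factored form is (8 + n) * (n - 8) * (n + 1).
B) (8 + n) * (n - 8) * (n + 1)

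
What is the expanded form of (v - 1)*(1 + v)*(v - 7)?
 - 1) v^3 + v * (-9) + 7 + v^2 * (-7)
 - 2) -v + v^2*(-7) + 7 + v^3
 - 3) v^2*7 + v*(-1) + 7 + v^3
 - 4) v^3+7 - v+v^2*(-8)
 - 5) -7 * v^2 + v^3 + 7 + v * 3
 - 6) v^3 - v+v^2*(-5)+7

Expanding (v - 1)*(1 + v)*(v - 7):
= -v + v^2*(-7) + 7 + v^3
2) -v + v^2*(-7) + 7 + v^3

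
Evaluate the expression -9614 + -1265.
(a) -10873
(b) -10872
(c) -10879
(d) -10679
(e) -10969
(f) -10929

-9614 + -1265 = -10879
c) -10879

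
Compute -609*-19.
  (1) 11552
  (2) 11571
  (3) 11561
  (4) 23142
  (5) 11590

-609 * -19 = 11571
2) 11571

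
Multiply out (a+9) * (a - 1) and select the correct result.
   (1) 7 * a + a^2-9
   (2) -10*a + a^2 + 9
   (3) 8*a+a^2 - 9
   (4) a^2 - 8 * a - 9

Expanding (a+9) * (a - 1):
= 8*a+a^2 - 9
3) 8*a+a^2 - 9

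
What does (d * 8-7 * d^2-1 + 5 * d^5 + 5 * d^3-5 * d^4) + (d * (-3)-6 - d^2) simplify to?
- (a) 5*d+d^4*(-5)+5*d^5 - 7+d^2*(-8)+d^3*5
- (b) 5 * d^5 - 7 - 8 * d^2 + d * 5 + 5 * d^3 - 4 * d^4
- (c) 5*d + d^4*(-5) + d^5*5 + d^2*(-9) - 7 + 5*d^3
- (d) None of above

Adding the polynomials and combining like terms:
(d*8 - 7*d^2 - 1 + 5*d^5 + 5*d^3 - 5*d^4) + (d*(-3) - 6 - d^2)
= 5*d+d^4*(-5)+5*d^5 - 7+d^2*(-8)+d^3*5
a) 5*d+d^4*(-5)+5*d^5 - 7+d^2*(-8)+d^3*5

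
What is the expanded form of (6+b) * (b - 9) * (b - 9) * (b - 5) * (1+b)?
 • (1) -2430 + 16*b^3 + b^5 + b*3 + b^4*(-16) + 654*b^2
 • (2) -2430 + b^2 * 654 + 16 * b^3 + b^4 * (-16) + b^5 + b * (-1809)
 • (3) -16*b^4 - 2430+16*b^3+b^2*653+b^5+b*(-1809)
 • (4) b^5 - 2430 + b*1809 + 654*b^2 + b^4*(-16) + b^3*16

Expanding (6+b) * (b - 9) * (b - 9) * (b - 5) * (1+b):
= -2430 + b^2 * 654 + 16 * b^3 + b^4 * (-16) + b^5 + b * (-1809)
2) -2430 + b^2 * 654 + 16 * b^3 + b^4 * (-16) + b^5 + b * (-1809)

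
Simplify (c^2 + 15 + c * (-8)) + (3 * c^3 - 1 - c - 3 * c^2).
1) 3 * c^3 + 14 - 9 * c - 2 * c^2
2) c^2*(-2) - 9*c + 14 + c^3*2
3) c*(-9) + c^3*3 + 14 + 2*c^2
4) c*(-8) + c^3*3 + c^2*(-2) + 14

Adding the polynomials and combining like terms:
(c^2 + 15 + c*(-8)) + (3*c^3 - 1 - c - 3*c^2)
= 3 * c^3 + 14 - 9 * c - 2 * c^2
1) 3 * c^3 + 14 - 9 * c - 2 * c^2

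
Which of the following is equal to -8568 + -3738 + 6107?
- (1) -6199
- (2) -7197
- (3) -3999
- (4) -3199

First: -8568 + -3738 = -12306
Then: -12306 + 6107 = -6199
1) -6199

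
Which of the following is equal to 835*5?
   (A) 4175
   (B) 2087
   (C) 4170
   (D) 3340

835 * 5 = 4175
A) 4175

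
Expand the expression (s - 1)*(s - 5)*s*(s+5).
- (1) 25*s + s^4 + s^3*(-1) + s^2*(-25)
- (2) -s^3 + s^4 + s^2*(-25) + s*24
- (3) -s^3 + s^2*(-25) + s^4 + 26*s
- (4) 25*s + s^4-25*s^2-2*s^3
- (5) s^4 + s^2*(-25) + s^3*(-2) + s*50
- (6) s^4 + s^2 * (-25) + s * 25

Expanding (s - 1)*(s - 5)*s*(s+5):
= 25*s + s^4 + s^3*(-1) + s^2*(-25)
1) 25*s + s^4 + s^3*(-1) + s^2*(-25)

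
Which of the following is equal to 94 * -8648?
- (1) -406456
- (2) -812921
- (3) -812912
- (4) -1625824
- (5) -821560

94 * -8648 = -812912
3) -812912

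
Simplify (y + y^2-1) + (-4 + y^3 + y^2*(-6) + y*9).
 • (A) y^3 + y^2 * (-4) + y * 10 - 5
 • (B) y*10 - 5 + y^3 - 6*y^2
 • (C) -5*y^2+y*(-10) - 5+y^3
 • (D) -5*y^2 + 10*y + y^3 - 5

Adding the polynomials and combining like terms:
(y + y^2 - 1) + (-4 + y^3 + y^2*(-6) + y*9)
= -5*y^2 + 10*y + y^3 - 5
D) -5*y^2 + 10*y + y^3 - 5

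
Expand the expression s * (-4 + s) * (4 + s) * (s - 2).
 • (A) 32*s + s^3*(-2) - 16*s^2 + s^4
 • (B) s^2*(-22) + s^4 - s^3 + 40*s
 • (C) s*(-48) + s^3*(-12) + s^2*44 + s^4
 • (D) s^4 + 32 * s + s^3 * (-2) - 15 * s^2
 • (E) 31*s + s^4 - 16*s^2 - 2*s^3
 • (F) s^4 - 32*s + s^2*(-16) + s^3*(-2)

Expanding s * (-4 + s) * (4 + s) * (s - 2):
= 32*s + s^3*(-2) - 16*s^2 + s^4
A) 32*s + s^3*(-2) - 16*s^2 + s^4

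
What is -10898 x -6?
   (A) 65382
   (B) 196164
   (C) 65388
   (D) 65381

-10898 * -6 = 65388
C) 65388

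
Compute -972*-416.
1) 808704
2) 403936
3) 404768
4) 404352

-972 * -416 = 404352
4) 404352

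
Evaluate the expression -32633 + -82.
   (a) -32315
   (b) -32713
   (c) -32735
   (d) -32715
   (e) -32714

-32633 + -82 = -32715
d) -32715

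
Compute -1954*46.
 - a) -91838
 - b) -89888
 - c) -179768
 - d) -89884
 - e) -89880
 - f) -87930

-1954 * 46 = -89884
d) -89884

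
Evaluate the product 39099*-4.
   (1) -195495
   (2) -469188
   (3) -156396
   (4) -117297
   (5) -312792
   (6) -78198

39099 * -4 = -156396
3) -156396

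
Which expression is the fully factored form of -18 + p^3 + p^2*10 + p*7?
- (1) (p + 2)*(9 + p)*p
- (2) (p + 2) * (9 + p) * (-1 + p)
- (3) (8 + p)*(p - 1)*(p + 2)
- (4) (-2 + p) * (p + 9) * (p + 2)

We need to factor -18 + p^3 + p^2*10 + p*7.
The factored form is (p + 2) * (9 + p) * (-1 + p).
2) (p + 2) * (9 + p) * (-1 + p)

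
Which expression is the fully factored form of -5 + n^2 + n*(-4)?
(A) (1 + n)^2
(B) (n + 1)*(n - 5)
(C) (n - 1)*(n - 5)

We need to factor -5 + n^2 + n*(-4).
The factored form is (n + 1)*(n - 5).
B) (n + 1)*(n - 5)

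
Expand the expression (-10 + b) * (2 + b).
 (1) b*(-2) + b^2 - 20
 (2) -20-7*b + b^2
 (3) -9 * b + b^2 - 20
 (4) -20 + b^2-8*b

Expanding (-10 + b) * (2 + b):
= -20 + b^2-8*b
4) -20 + b^2-8*b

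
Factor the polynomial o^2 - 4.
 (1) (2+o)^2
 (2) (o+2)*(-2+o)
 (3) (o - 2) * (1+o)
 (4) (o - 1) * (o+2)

We need to factor o^2 - 4.
The factored form is (o+2)*(-2+o).
2) (o+2)*(-2+o)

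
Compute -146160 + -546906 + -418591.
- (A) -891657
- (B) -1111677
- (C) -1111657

First: -146160 + -546906 = -693066
Then: -693066 + -418591 = -1111657
C) -1111657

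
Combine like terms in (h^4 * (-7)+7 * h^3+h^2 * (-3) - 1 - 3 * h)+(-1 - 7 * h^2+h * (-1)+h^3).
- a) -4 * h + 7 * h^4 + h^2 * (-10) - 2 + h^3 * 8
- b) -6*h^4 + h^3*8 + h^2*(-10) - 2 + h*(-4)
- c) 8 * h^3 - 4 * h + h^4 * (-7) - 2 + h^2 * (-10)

Adding the polynomials and combining like terms:
(h^4*(-7) + 7*h^3 + h^2*(-3) - 1 - 3*h) + (-1 - 7*h^2 + h*(-1) + h^3)
= 8 * h^3 - 4 * h + h^4 * (-7) - 2 + h^2 * (-10)
c) 8 * h^3 - 4 * h + h^4 * (-7) - 2 + h^2 * (-10)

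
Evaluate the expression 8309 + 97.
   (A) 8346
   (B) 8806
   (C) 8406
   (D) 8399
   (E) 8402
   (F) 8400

8309 + 97 = 8406
C) 8406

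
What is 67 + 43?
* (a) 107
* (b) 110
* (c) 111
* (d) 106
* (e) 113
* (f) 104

67 + 43 = 110
b) 110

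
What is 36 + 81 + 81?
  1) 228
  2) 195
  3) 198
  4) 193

First: 36 + 81 = 117
Then: 117 + 81 = 198
3) 198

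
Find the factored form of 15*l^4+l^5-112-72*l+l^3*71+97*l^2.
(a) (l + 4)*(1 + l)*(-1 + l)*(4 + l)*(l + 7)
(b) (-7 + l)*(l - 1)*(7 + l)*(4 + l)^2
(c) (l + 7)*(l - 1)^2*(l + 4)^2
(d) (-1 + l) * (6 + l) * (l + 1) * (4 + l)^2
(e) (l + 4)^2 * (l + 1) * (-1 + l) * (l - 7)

We need to factor 15*l^4+l^5-112-72*l+l^3*71+97*l^2.
The factored form is (l + 4)*(1 + l)*(-1 + l)*(4 + l)*(l + 7).
a) (l + 4)*(1 + l)*(-1 + l)*(4 + l)*(l + 7)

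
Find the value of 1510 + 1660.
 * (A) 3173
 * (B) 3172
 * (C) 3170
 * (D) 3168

1510 + 1660 = 3170
C) 3170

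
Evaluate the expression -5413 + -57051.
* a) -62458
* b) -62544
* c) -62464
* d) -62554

-5413 + -57051 = -62464
c) -62464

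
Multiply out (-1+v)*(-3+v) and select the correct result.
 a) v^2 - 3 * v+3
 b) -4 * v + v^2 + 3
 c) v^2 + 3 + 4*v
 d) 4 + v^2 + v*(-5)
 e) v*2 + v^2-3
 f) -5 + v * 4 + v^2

Expanding (-1+v)*(-3+v):
= -4 * v + v^2 + 3
b) -4 * v + v^2 + 3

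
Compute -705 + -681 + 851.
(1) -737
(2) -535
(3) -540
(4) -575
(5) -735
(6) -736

First: -705 + -681 = -1386
Then: -1386 + 851 = -535
2) -535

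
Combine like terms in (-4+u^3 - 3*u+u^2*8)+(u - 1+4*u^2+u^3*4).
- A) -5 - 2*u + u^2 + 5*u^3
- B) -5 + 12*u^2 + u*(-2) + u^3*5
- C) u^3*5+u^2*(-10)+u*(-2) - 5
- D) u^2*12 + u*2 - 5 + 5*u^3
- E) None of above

Adding the polynomials and combining like terms:
(-4 + u^3 - 3*u + u^2*8) + (u - 1 + 4*u^2 + u^3*4)
= -5 + 12*u^2 + u*(-2) + u^3*5
B) -5 + 12*u^2 + u*(-2) + u^3*5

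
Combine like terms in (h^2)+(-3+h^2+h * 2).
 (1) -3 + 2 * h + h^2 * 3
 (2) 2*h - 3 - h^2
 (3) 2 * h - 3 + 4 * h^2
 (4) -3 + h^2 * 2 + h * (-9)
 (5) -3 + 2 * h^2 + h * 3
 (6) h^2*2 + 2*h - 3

Adding the polynomials and combining like terms:
(h^2) + (-3 + h^2 + h*2)
= h^2*2 + 2*h - 3
6) h^2*2 + 2*h - 3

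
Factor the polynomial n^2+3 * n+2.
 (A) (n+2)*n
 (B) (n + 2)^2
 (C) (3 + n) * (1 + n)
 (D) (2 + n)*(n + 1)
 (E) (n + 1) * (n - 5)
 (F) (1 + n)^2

We need to factor n^2+3 * n+2.
The factored form is (2 + n)*(n + 1).
D) (2 + n)*(n + 1)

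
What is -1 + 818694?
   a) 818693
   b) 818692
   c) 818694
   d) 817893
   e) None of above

-1 + 818694 = 818693
a) 818693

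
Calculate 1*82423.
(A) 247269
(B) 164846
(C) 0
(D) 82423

1 * 82423 = 82423
D) 82423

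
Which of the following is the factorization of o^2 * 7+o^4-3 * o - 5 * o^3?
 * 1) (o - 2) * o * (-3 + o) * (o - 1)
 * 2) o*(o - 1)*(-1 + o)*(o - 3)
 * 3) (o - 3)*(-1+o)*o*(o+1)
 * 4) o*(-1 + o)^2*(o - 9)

We need to factor o^2 * 7+o^4-3 * o - 5 * o^3.
The factored form is o*(o - 1)*(-1 + o)*(o - 3).
2) o*(o - 1)*(-1 + o)*(o - 3)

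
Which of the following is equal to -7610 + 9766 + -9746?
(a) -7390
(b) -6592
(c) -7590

First: -7610 + 9766 = 2156
Then: 2156 + -9746 = -7590
c) -7590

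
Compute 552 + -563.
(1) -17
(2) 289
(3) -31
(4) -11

552 + -563 = -11
4) -11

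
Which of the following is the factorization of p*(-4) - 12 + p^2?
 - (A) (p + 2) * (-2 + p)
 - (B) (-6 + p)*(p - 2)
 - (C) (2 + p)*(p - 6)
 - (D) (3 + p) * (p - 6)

We need to factor p*(-4) - 12 + p^2.
The factored form is (2 + p)*(p - 6).
C) (2 + p)*(p - 6)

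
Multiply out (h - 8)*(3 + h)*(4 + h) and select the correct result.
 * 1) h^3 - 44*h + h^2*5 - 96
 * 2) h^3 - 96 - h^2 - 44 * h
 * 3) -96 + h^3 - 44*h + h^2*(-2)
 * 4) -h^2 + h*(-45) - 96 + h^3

Expanding (h - 8)*(3 + h)*(4 + h):
= h^3 - 96 - h^2 - 44 * h
2) h^3 - 96 - h^2 - 44 * h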